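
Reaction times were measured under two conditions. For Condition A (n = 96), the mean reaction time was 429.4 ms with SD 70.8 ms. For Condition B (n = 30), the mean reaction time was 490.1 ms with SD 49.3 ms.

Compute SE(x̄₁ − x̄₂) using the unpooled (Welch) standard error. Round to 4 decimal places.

11.5426

Standard errors of each mean: 70.8/√96 = 7.2260 and 49.3/√30 = 9.0009.
SE(x̄₁ − x̄₂) = √(7.2260² + 9.0009²) = 11.5426 for independent samples with unequal variances.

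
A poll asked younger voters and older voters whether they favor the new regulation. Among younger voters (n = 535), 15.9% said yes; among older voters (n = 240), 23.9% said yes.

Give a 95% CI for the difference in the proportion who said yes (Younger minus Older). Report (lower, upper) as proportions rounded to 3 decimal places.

SE₁ = √(p̂₁(1−p̂₁)/n₁) = √(0.1590·0.8410/535) = 0.01581; SE₂ = √(0.2390·0.7610/240) = 0.02753.
Independent samples: SE of the difference = √(SE₁² + SE₂²) = √(0.0002499561 + 0.0007579009) = 0.03175.
z* for 95% confidence is 1.960, so the margin of error is 1.960 × 0.03175 = 0.06223.
Point estimate p̂₁ − p̂₂ = 0.1590 − 0.2390 = -0.0800.
-0.0800 ± 0.06223 → (-0.142, -0.018).

(-0.142, -0.018)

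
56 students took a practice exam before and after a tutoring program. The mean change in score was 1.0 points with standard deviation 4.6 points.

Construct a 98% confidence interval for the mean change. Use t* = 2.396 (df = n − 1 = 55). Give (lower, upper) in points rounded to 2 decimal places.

This is a matched-pairs design, so SE = s_d/√n = 4.6/√56 = 0.6147.
Margin = 2.396 × 0.6147 = 1.4728; the interval is 1.0 ± 1.4728 = (-0.47, 2.47).

(-0.47, 2.47)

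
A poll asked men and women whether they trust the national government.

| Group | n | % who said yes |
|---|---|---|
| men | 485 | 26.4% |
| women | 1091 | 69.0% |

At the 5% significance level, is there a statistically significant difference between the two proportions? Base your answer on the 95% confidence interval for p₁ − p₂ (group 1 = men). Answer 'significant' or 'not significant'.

significant

The two standard errors are √(0.2640×0.7360/485) = 0.02002 and √(0.6900×0.3100/1091) = 0.01400.
Because the samples are independent, SE_diff = √(0.02002² + 0.01400²) = 0.02443.
Using z* = 1.960 for 95%, ME = 1.960 × 0.02443 = 0.04788.
p̂₁ − p̂₂ = -0.4260; interval -0.4260 ± 0.04788 gives (-0.47388, -0.37812).
The interval (-0.47388, -0.37812) does not contain 0, so the difference is significant.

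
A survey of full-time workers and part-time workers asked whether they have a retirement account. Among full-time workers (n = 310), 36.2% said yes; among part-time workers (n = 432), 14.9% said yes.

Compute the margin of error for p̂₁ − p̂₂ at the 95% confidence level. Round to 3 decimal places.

Each SE is √(p̂(1−p̂)/n): √(0.3620·0.6380/310) = 0.02730 and √(0.1490·0.8510/432) = 0.01713.
SE(p̂₁ − p̂₂) = √(SE₁² + SE₂²) = √(0.00074529 + 0.0002934369) = 0.03223, since the two samples are independent.
At 95% confidence z* = 1.960; margin = 1.960 × 0.03223 = 0.06317.

0.063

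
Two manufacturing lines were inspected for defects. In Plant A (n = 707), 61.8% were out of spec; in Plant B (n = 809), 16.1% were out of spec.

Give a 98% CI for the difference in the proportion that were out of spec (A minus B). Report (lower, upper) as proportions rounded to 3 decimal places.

(0.405, 0.509)

The two standard errors are √(0.6180×0.3820/707) = 0.01827 and √(0.1610×0.8390/809) = 0.01292.
Because the samples are independent, SE_diff = √(0.01827² + 0.01292²) = 0.02238.
Using z* = 2.326 for 98%, ME = 2.326 × 0.02238 = 0.05206.
p̂₁ − p̂₂ = 0.4570; interval 0.4570 ± 0.05206 gives (0.405, 0.509).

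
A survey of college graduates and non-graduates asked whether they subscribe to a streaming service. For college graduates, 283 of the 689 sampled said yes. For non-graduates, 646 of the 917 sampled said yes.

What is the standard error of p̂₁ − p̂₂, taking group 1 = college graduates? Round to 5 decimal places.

0.02405

First, p̂₁ = 283/689 = 0.4107; p̂₂ = 646/917 = 0.7045.
The two standard errors are √(0.4107×0.5893/689) = 0.01874 and √(0.7045×0.2955/917) = 0.01507.
Because the samples are independent, SE_diff = √(0.01874² + 0.01507²) = 0.02405.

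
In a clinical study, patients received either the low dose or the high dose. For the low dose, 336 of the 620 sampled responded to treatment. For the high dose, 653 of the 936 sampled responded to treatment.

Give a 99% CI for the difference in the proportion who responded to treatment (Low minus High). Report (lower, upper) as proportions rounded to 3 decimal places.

(-0.220, -0.091)

p̂₁ = 336/620 = 0.5419 and p̂₂ = 653/936 = 0.6976.
SE₁ = √(p̂₁(1−p̂₁)/n₁) = √(0.5419·0.4581/620) = 0.02001; SE₂ = √(0.6976·0.3024/936) = 0.01501.
Independent samples: SE of the difference = √(SE₁² + SE₂²) = √(0.0004004001 + 0.0002253001) = 0.02501.
z* for 99% confidence is 2.576, so the margin of error is 2.576 × 0.02501 = 0.06443.
Point estimate p̂₁ − p̂₂ = 0.5419 − 0.6976 = -0.1557.
-0.1557 ± 0.06443 → (-0.220, -0.091).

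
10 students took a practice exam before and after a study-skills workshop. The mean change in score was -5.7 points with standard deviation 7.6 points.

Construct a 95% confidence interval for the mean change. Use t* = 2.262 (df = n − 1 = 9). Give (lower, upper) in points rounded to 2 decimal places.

This is a matched-pairs design, so SE = s_d/√n = 7.6/√10 = 2.4033.
Margin = 2.262 × 2.4033 = 5.4363; the interval is -5.7 ± 5.4363 = (-11.14, -0.26).

(-11.14, -0.26)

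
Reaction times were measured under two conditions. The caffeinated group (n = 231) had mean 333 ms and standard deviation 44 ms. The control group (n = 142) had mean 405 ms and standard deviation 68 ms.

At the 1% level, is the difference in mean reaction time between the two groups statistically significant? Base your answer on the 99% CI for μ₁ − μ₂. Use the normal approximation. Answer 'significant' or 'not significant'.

significant

SE₁ = s₁/√n₁ = 44/√231 = 2.8950; SE₂ = 68/√142 = 5.7064.
Independent samples, unequal variances: SE_diff = √(SE₁² + SE₂²) = √(8.381025 + 32.56300096) = 6.3988.
z* = 2.576, so margin of error = 2.576 × 6.3988 = 16.4833.
Difference in means = 333 − 405 = -72.0000.
-72.0000 ± 16.4833 → (-88.4833, -55.5167).
The interval (-88.4833, -55.5167) does not contain 0, so the difference is significant.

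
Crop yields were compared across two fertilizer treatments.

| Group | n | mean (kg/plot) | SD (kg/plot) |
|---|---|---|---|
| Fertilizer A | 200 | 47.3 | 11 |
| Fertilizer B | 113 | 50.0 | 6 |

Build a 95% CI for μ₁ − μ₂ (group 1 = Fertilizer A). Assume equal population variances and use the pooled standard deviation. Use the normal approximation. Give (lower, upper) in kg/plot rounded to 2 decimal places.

(-4.89, -0.51)

s_p = √[((n₁−1)s₁² + (n₂−1)s₂²)/(n₁+n₂−2)] = √[(199·11² + 112·6²)/311] = 9.5073.
SE = 9.5073·√(1/200 + 1/113) = 1.1189.
With z* = 1.960, margin = 1.960 × 1.1189 = 2.1930.
x̄₁ − x̄₂ = 47.3 − 50.0 = -2.7000; interval -2.7000 ± 2.1930 = (-4.89, -0.51).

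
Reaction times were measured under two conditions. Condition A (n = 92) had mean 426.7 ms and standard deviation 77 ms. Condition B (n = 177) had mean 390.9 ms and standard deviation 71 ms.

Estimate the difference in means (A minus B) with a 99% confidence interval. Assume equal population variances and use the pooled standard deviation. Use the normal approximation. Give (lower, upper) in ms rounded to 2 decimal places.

(11.60, 60.00)

s_p = √[((n₁−1)s₁² + (n₂−1)s₂²)/(n₁+n₂−2)] = √[(91·77² + 176·71²)/267] = 73.1003.
SE = 73.1003·√(1/92 + 1/177) = 9.3954.
With z* = 2.576, margin = 2.576 × 9.3954 = 24.2026.
x̄₁ − x̄₂ = 426.7 − 390.9 = 35.8000; interval 35.8000 ± 24.2026 = (11.60, 60.00).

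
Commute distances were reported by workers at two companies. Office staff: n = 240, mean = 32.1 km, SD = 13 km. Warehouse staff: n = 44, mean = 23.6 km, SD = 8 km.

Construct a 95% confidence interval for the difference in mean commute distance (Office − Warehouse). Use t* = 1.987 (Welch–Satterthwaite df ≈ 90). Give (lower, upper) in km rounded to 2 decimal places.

Per-group SEs: s₁/√n₁ = 13/√240 = 0.8391, s₂/√n₂ = 8/√44 = 1.2060.
Unpooled SE of the difference: √(0.70408881 + 1.454436) = 1.4692.
Margin of error = t* · SE = 1.987 × 1.4692 = 2.9193.
x̄₁ − x̄₂ = 32.1 − 23.6 = 8.5000.
CI: 8.5000 ± 2.9193 = (5.58, 11.42).

(5.58, 11.42)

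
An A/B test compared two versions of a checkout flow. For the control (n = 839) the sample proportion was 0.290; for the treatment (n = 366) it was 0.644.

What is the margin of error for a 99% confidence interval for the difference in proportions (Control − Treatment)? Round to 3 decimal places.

0.076

SE₁ = √(p̂₁(1−p̂₁)/n₁) = √(0.2900·0.7100/839) = 0.01567; SE₂ = √(0.6440·0.3560/366) = 0.02503.
Independent samples: SE of the difference = √(SE₁² + SE₂²) = √(0.0002455489 + 0.0006265009) = 0.02953.
z* for 99% confidence is 2.576, so the margin of error is 2.576 × 0.02953 = 0.07607.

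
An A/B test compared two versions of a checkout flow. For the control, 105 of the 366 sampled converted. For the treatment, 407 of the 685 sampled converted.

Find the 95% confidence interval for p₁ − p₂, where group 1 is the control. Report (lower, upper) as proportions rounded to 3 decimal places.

First, p̂₁ = 105/366 = 0.2869; p̂₂ = 407/685 = 0.5942.
The two standard errors are √(0.2869×0.7131/366) = 0.02364 and √(0.5942×0.4058/685) = 0.01876.
Because the samples are independent, SE_diff = √(0.02364² + 0.01876²) = 0.03018.
Using z* = 1.960 for 95%, ME = 1.960 × 0.03018 = 0.05915.
p̂₁ − p̂₂ = -0.3073; interval -0.3073 ± 0.05915 gives (-0.366, -0.248).

(-0.366, -0.248)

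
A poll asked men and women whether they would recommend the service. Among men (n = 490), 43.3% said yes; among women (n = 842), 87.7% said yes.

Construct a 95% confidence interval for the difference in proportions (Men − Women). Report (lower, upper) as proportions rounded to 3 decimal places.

Each SE is √(p̂(1−p̂)/n): √(0.4330·0.5670/490) = 0.02238 and √(0.8770·0.1230/842) = 0.01132.
SE(p̂₁ − p̂₂) = √(SE₁² + SE₂²) = √(0.0005008644 + 0.0001281424) = 0.02508, since the two samples are independent.
At 95% confidence z* = 1.960; margin = 1.960 × 0.02508 = 0.04916.
The difference is 0.4330 − 0.8770 = -0.4440, so the interval is -0.4440 ± 0.04916 = (-0.493, -0.395).

(-0.493, -0.395)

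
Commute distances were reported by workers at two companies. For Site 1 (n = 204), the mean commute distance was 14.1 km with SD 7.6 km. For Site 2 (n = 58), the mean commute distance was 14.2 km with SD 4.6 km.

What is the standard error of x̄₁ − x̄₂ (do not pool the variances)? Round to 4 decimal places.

0.8050

Standard errors of each mean: 7.6/√204 = 0.5321 and 4.6/√58 = 0.6040.
SE(x̄₁ − x̄₂) = √(0.5321² + 0.6040²) = 0.8050 for independent samples with unequal variances.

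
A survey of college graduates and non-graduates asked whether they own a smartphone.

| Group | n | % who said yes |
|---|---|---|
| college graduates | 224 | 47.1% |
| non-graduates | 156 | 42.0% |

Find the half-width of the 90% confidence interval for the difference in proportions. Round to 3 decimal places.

The two standard errors are √(0.4710×0.5290/224) = 0.03335 and √(0.4200×0.5800/156) = 0.03952.
Because the samples are independent, SE_diff = √(0.03335² + 0.03952²) = 0.05171.
Using z* = 1.645 for 90%, ME = 1.645 × 0.05171 = 0.08506.

0.085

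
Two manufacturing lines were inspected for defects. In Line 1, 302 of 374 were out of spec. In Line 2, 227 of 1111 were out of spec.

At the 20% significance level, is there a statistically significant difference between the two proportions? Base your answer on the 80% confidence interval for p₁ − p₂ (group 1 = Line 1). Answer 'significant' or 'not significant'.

p̂₁ = 302/374 = 0.8075 and p̂₂ = 227/1111 = 0.2043.
SE₁ = √(p̂₁(1−p̂₁)/n₁) = √(0.8075·0.1925/374) = 0.02039; SE₂ = √(0.2043·0.7957/1111) = 0.01210.
Independent samples: SE of the difference = √(SE₁² + SE₂²) = √(0.0004157521 + 0.00014641) = 0.02371.
z* for 80% confidence is 1.282, so the margin of error is 1.282 × 0.02371 = 0.03040.
Point estimate p̂₁ − p̂₂ = 0.8075 − 0.2043 = 0.6032.
0.6032 ± 0.03040 → (0.57280, 0.63360).
The interval (0.57280, 0.63360) does not contain 0, so the difference is significant.

significant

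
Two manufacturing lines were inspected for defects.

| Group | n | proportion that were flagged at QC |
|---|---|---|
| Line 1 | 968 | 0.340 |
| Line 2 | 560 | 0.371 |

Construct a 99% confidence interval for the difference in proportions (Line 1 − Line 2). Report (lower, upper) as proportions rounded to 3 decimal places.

(-0.097, 0.035)

SE₁ = √(p̂₁(1−p̂₁)/n₁) = √(0.3400·0.6600/968) = 0.01523; SE₂ = √(0.3710·0.6290/560) = 0.02041.
Independent samples: SE of the difference = √(SE₁² + SE₂²) = √(0.0002319529 + 0.0004165681) = 0.02547.
z* for 99% confidence is 2.576, so the margin of error is 2.576 × 0.02547 = 0.06561.
Point estimate p̂₁ − p̂₂ = 0.3400 − 0.3710 = -0.0310.
-0.0310 ± 0.06561 → (-0.097, 0.035).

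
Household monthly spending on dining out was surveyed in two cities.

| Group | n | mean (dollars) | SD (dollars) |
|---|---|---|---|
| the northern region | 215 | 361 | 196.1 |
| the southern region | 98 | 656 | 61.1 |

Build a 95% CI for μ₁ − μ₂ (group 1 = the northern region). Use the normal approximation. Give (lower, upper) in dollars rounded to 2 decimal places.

Per-group SEs: s₁/√n₁ = 196.1/√215 = 13.3739, s₂/√n₂ = 61.1/√98 = 6.1720.
Unpooled SE of the difference: √(178.86120121 + 38.093584) = 14.7294.
Margin of error = z* · SE = 1.960 × 14.7294 = 28.8696.
x̄₁ − x̄₂ = 361 − 656 = -295.0000.
CI: -295.0000 ± 28.8696 = (-323.87, -266.13).

(-323.87, -266.13)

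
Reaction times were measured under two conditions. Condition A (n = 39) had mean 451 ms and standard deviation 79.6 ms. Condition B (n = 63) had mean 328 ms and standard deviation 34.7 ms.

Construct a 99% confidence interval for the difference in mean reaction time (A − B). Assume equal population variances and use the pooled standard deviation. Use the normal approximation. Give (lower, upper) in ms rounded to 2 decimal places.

Pooled variance s_p² = [38·79.6² + 62·34.7²] / (39+63−2) = 3154.2766, so s_p = 56.1629.
SE_diff = s_p·√(1/n₁ + 1/n₂) = 56.1629·√(1/39 + 1/63) = 11.4432.
z* = 2.576; margin = 2.576 × 11.4432 = 29.4777.
Difference = 451 − 328 = 123.0000.
123.0000 ± 29.4777 → (93.52, 152.48).

(93.52, 152.48)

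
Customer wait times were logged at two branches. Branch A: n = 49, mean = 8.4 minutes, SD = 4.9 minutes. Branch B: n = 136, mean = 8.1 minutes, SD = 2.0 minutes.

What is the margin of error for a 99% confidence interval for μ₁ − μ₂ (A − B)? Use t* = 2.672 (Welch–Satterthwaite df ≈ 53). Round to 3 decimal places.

SE₁ = s₁/√n₁ = 4.9/√49 = 0.7000; SE₂ = 2.0/√136 = 0.1715.
Independent samples, unequal variances: SE_diff = √(SE₁² + SE₂²) = √(0.49 + 0.02941225) = 0.7207.
t* = 2.672, so margin of error = 2.672 × 0.7207 = 1.9257.

1.926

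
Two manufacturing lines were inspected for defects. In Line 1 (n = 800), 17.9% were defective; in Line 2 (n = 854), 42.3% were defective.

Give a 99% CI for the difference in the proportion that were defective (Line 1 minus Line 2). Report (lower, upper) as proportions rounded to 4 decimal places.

(-0.2998, -0.1882)

SE₁ = √(p̂₁(1−p̂₁)/n₁) = √(0.1790·0.8210/800) = 0.01355; SE₂ = √(0.4230·0.5770/854) = 0.01691.
Independent samples: SE of the difference = √(SE₁² + SE₂²) = √(0.0001836025 + 0.0002859481) = 0.02167.
z* for 99% confidence is 2.576, so the margin of error is 2.576 × 0.02167 = 0.05582.
Point estimate p̂₁ − p̂₂ = 0.1790 − 0.4230 = -0.2440.
-0.2440 ± 0.05582 → (-0.2998, -0.1882).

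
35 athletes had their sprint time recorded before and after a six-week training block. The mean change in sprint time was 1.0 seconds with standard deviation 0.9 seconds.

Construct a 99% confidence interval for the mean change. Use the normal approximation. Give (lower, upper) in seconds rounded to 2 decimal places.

This is a matched-pairs design, so SE = s_d/√n = 0.9/√35 = 0.1521.
Margin = 2.576 × 0.1521 = 0.3918; the interval is 1.0 ± 0.3918 = (0.61, 1.39).

(0.61, 1.39)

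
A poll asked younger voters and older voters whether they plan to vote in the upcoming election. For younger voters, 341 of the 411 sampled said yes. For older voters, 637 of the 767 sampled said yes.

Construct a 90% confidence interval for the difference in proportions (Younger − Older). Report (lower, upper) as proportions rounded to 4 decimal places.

(-0.0386, 0.0370)

p̂₁ = 341/411 = 0.8297 and p̂₂ = 637/767 = 0.8305.
SE₁ = √(p̂₁(1−p̂₁)/n₁) = √(0.8297·0.1703/411) = 0.01854; SE₂ = √(0.8305·0.1695/767) = 0.01355.
Independent samples: SE of the difference = √(SE₁² + SE₂²) = √(0.0003437316 + 0.0001836025) = 0.02296.
z* for 90% confidence is 1.645, so the margin of error is 1.645 × 0.02296 = 0.03777.
Point estimate p̂₁ − p̂₂ = 0.8297 − 0.8305 = -0.0008.
-0.0008 ± 0.03777 → (-0.0386, 0.0370).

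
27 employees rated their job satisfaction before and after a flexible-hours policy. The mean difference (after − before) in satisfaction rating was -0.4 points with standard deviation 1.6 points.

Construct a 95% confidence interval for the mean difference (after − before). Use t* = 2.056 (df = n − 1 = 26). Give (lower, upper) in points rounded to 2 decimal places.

Paired design: SE = s_d/√n = 1.6/√27 = 0.3079.
t* = 2.056; margin of error = 2.056 × 0.3079 = 0.6330.
-0.4 ± 0.6330 → (-1.03, 0.23).

(-1.03, 0.23)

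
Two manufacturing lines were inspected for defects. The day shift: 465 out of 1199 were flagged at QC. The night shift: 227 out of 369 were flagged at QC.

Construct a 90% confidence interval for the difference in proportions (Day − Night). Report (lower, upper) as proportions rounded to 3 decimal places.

(-0.275, -0.180)

p̂₁ = 465/1199 = 0.3878 and p̂₂ = 227/369 = 0.6152.
SE₁ = √(p̂₁(1−p̂₁)/n₁) = √(0.3878·0.6122/1199) = 0.01407; SE₂ = √(0.6152·0.3848/369) = 0.02533.
Independent samples: SE of the difference = √(SE₁² + SE₂²) = √(0.0001979649 + 0.0006416089) = 0.02898.
z* for 90% confidence is 1.645, so the margin of error is 1.645 × 0.02898 = 0.04767.
Point estimate p̂₁ − p̂₂ = 0.3878 − 0.6152 = -0.2274.
-0.2274 ± 0.04767 → (-0.275, -0.180).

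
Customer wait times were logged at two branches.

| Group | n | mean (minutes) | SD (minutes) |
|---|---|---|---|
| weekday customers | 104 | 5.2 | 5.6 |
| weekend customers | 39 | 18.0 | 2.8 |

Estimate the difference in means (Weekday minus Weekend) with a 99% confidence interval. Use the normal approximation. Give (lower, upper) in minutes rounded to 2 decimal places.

(-14.63, -10.97)

Standard errors of each mean: 5.6/√104 = 0.5491 and 2.8/√39 = 0.4484.
SE(x̄₁ − x̄₂) = √(0.5491² + 0.4484²) = 0.7089 for independent samples with unequal variances.
With z* = 2.576, the margin is 2.576 × 0.7089 = 1.8261.
x̄₁ − x̄₂ = 5.2 − 18.0 = -12.8000; the interval is -12.8000 ± 1.8261 = (-14.63, -10.97).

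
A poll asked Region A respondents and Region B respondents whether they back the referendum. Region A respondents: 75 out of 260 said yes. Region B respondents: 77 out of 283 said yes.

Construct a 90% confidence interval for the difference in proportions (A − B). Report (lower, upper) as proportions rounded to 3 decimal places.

(-0.047, 0.080)

Sample proportions: 75/260 = 0.2885, 77/283 = 0.2721.
Each SE is √(p̂(1−p̂)/n): √(0.2885·0.7115/260) = 0.02810 and √(0.2721·0.7279/283) = 0.02645.
SE(p̂₁ − p̂₂) = √(SE₁² + SE₂²) = √(0.00078961 + 0.0006996025) = 0.03859, since the two samples are independent.
At 90% confidence z* = 1.645; margin = 1.645 × 0.03859 = 0.06348.
The difference is 0.2885 − 0.2721 = 0.0164, so the interval is 0.0164 ± 0.06348 = (-0.047, 0.080).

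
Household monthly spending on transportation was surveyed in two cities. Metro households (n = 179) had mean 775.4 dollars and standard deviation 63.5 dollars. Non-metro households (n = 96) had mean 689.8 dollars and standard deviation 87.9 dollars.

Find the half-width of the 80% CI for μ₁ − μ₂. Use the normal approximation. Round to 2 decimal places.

13.01

Standard errors of each mean: 63.5/√179 = 4.7462 and 87.9/√96 = 8.9713.
SE(x̄₁ − x̄₂) = √(4.7462² + 8.9713²) = 10.1494 for independent samples with unequal variances.
With z* = 1.282, the margin is 1.282 × 10.1494 = 13.0115.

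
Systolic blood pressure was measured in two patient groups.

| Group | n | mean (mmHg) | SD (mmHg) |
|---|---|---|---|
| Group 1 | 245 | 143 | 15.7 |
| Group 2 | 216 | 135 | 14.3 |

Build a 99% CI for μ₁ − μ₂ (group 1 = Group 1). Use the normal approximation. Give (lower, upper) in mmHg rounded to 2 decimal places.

SE₁ = s₁/√n₁ = 15.7/√245 = 1.0030; SE₂ = 14.3/√216 = 0.9730.
Independent samples, unequal variances: SE_diff = √(SE₁² + SE₂²) = √(1.006009 + 0.946729) = 1.3974.
z* = 2.576, so margin of error = 2.576 × 1.3974 = 3.5997.
Difference in means = 143 − 135 = 8.0000.
8.0000 ± 3.5997 → (4.40, 11.60).

(4.40, 11.60)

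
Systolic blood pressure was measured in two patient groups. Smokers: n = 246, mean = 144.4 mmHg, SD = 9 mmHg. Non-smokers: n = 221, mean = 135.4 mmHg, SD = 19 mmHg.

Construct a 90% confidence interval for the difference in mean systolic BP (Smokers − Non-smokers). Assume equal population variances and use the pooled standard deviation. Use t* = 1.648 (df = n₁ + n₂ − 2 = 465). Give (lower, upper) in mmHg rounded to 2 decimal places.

Pooled variance s_p² = [245·9² + 220·19²] / (246+221−2) = 213.4731, so s_p = 14.6107.
SE_diff = s_p·√(1/n₁ + 1/n₂) = 14.6107·√(1/246 + 1/221) = 1.3541.
t* = 1.648; margin = 1.648 × 1.3541 = 2.2316.
Difference = 144.4 − 135.4 = 9.0000.
9.0000 ± 2.2316 → (6.77, 11.23).

(6.77, 11.23)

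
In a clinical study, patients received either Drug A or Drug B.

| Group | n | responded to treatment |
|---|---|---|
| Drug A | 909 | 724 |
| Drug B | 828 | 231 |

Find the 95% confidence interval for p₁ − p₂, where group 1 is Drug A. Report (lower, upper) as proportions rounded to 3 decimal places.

(0.477, 0.558)

First, p̂₁ = 724/909 = 0.7965; p̂₂ = 231/828 = 0.2790.
The two standard errors are √(0.7965×0.2035/909) = 0.01335 and √(0.2790×0.7210/828) = 0.01559.
Because the samples are independent, SE_diff = √(0.01335² + 0.01559²) = 0.02052.
Using z* = 1.960 for 95%, ME = 1.960 × 0.02052 = 0.04022.
p̂₁ − p̂₂ = 0.5175; interval 0.5175 ± 0.04022 gives (0.477, 0.558).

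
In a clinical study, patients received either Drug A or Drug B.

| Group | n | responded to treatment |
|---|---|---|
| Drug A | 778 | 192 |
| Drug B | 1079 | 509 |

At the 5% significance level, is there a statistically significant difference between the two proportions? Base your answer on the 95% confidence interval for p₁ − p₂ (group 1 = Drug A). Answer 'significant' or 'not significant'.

significant

Sample proportions: 192/778 = 0.2468, 509/1079 = 0.4717.
Each SE is √(p̂(1−p̂)/n): √(0.2468·0.7532/778) = 0.01546 and √(0.4717·0.5283/1079) = 0.01520.
SE(p̂₁ − p̂₂) = √(SE₁² + SE₂²) = √(0.0002390116 + 0.00023104) = 0.02168, since the two samples are independent.
At 95% confidence z* = 1.960; margin = 1.960 × 0.02168 = 0.04249.
The difference is 0.2468 − 0.4717 = -0.2249, so the interval is -0.2249 ± 0.04249 = (-0.26739, -0.18241).
The interval (-0.26739, -0.18241) does not contain 0, so the difference is significant.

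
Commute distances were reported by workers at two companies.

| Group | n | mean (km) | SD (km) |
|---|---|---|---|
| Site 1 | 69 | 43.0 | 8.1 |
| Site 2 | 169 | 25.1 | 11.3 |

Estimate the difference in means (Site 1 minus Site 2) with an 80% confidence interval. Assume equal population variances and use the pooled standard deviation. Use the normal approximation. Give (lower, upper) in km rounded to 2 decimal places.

Pooled variance s_p² = [68·8.1² + 168·11.3²] / (69+169−2) = 109.8025, so s_p = 10.4787.
SE_diff = s_p·√(1/n₁ + 1/n₂) = 10.4787·√(1/69 + 1/169) = 1.4970.
z* = 1.282; margin = 1.282 × 1.4970 = 1.9192.
Difference = 43.0 − 25.1 = 17.9000.
17.9000 ± 1.9192 → (15.98, 19.82).

(15.98, 19.82)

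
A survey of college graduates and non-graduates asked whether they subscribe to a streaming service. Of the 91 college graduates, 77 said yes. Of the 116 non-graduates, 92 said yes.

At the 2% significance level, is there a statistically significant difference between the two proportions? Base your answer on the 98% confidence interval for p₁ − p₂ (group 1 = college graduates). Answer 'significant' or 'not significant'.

not significant

Sample proportions: 77/91 = 0.8462, 92/116 = 0.7931.
Each SE is √(p̂(1−p̂)/n): √(0.8462·0.1538/91) = 0.03782 and √(0.7931·0.2069/116) = 0.03761.
SE(p̂₁ − p̂₂) = √(SE₁² + SE₂²) = √(0.0014303524 + 0.0014145121) = 0.05334, since the two samples are independent.
At 98% confidence z* = 2.326; margin = 2.326 × 0.05334 = 0.12407.
The difference is 0.8462 − 0.7931 = 0.0531, so the interval is 0.0531 ± 0.12407 = (-0.07097, 0.17717).
The interval (-0.07097, 0.17717) contains 0, so the difference is not significant.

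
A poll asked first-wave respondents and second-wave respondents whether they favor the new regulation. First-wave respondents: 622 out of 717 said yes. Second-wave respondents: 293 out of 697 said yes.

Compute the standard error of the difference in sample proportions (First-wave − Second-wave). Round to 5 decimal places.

0.02258

p̂₁ = 622/717 = 0.8675 and p̂₂ = 293/697 = 0.4204.
SE₁ = √(p̂₁(1−p̂₁)/n₁) = √(0.8675·0.1325/717) = 0.01266; SE₂ = √(0.4204·0.5796/697) = 0.01870.
Independent samples: SE of the difference = √(SE₁² + SE₂²) = √(0.0001602756 + 0.00034969) = 0.02258.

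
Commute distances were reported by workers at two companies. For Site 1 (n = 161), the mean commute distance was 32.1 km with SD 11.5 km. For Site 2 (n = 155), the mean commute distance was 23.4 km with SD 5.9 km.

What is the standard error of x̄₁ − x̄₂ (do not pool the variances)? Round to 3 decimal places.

1.023

Standard errors of each mean: 11.5/√161 = 0.9063 and 5.9/√155 = 0.4739.
SE(x̄₁ − x̄₂) = √(0.9063² + 0.4739²) = 1.0227 for independent samples with unequal variances.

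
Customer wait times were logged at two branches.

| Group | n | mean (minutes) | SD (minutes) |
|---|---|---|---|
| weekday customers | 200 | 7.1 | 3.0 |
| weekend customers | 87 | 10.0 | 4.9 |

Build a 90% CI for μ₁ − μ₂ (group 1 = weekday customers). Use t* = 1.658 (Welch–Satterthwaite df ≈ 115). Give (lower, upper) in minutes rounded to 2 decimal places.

Per-group SEs: s₁/√n₁ = 3.0/√200 = 0.2121, s₂/√n₂ = 4.9/√87 = 0.5253.
Unpooled SE of the difference: √(0.04498641 + 0.27594009) = 0.5665.
Margin of error = t* · SE = 1.658 × 0.5665 = 0.9393.
x̄₁ − x̄₂ = 7.1 − 10.0 = -2.9000.
CI: -2.9000 ± 0.9393 = (-3.84, -1.96).

(-3.84, -1.96)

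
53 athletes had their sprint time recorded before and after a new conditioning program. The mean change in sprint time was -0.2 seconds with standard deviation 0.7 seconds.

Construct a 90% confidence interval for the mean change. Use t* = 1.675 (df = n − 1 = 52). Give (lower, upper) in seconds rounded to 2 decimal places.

Paired design: SE = s_d/√n = 0.7/√53 = 0.0962.
t* = 1.675; margin of error = 1.675 × 0.0962 = 0.1611.
-0.2 ± 0.1611 → (-0.36, -0.04).

(-0.36, -0.04)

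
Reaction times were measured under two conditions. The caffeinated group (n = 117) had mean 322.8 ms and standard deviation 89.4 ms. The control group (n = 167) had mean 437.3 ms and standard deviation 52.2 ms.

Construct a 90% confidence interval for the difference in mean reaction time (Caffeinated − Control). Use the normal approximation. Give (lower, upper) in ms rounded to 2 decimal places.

Standard errors of each mean: 89.4/√117 = 8.2650 and 52.2/√167 = 4.0394.
SE(x̄₁ − x̄₂) = √(8.2650² + 4.0394²) = 9.1993 for independent samples with unequal variances.
With z* = 1.645, the margin is 1.645 × 9.1993 = 15.1328.
x̄₁ − x̄₂ = 322.8 − 437.3 = -114.5000; the interval is -114.5000 ± 15.1328 = (-129.63, -99.37).

(-129.63, -99.37)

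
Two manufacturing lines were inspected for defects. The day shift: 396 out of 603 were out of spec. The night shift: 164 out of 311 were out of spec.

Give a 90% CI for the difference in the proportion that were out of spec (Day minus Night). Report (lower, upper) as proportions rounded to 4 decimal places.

p̂₁ = 396/603 = 0.6567 and p̂₂ = 164/311 = 0.5273.
SE₁ = √(p̂₁(1−p̂₁)/n₁) = √(0.6567·0.3433/603) = 0.01934; SE₂ = √(0.5273·0.4727/311) = 0.02831.
Independent samples: SE of the difference = √(SE₁² + SE₂²) = √(0.0003740356 + 0.0008014561) = 0.03429.
z* for 90% confidence is 1.645, so the margin of error is 1.645 × 0.03429 = 0.05641.
Point estimate p̂₁ − p̂₂ = 0.6567 − 0.5273 = 0.1294.
0.1294 ± 0.05641 → (0.0730, 0.1858).

(0.0730, 0.1858)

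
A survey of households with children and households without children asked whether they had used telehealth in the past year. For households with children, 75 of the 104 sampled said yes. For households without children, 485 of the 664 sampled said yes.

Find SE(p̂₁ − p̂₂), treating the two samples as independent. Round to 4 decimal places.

Sample proportions: 75/104 = 0.7212, 485/664 = 0.7304.
Each SE is √(p̂(1−p̂)/n): √(0.7212·0.2788/104) = 0.04397 and √(0.7304·0.2696/664) = 0.01722.
SE(p̂₁ − p̂₂) = √(SE₁² + SE₂²) = √(0.0019333609 + 0.0002965284) = 0.04722, since the two samples are independent.

0.0472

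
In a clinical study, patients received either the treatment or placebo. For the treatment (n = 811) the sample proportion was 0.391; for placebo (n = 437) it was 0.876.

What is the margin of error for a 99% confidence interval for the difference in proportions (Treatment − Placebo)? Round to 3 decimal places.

The two standard errors are √(0.3910×0.6090/811) = 0.01714 and √(0.8760×0.1240/437) = 0.01577.
Because the samples are independent, SE_diff = √(0.01714² + 0.01577²) = 0.02329.
Using z* = 2.576 for 99%, ME = 2.576 × 0.02329 = 0.06000.

0.060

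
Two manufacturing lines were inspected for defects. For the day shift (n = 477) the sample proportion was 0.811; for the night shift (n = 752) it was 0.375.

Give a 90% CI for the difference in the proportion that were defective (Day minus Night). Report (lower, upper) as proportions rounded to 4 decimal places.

The two standard errors are √(0.8110×0.1890/477) = 0.01793 and √(0.3750×0.6250/752) = 0.01765.
Because the samples are independent, SE_diff = √(0.01793² + 0.01765²) = 0.02516.
Using z* = 1.645 for 90%, ME = 1.645 × 0.02516 = 0.04139.
p̂₁ − p̂₂ = 0.4360; interval 0.4360 ± 0.04139 gives (0.3946, 0.4774).

(0.3946, 0.4774)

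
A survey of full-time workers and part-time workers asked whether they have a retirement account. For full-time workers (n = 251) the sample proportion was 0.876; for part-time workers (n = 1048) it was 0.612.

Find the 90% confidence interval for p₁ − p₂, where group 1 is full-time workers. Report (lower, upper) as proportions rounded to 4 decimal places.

(0.2218, 0.3062)

The two standard errors are √(0.8760×0.1240/251) = 0.02080 and √(0.6120×0.3880/1048) = 0.01505.
Because the samples are independent, SE_diff = √(0.02080² + 0.01505²) = 0.02567.
Using z* = 1.645 for 90%, ME = 1.645 × 0.02567 = 0.04223.
p̂₁ − p̂₂ = 0.2640; interval 0.2640 ± 0.04223 gives (0.2218, 0.3062).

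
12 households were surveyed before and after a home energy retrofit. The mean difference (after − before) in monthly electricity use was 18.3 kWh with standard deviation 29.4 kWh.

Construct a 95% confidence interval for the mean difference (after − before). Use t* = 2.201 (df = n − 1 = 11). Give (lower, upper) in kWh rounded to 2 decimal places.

(-0.38, 36.98)

Paired design: SE = s_d/√n = 29.4/√12 = 8.4870.
t* = 2.201; margin of error = 2.201 × 8.4870 = 18.6799.
18.3 ± 18.6799 → (-0.38, 36.98).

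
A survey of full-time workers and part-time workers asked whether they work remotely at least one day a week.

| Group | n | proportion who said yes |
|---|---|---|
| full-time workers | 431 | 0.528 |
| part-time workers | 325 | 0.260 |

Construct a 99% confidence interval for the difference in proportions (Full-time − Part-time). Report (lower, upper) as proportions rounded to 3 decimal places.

The two standard errors are √(0.5280×0.4720/431) = 0.02405 and √(0.2600×0.7400/325) = 0.02433.
Because the samples are independent, SE_diff = √(0.02405² + 0.02433²) = 0.03421.
Using z* = 2.576 for 99%, ME = 2.576 × 0.03421 = 0.08812.
p̂₁ − p̂₂ = 0.2680; interval 0.2680 ± 0.08812 gives (0.180, 0.356).

(0.180, 0.356)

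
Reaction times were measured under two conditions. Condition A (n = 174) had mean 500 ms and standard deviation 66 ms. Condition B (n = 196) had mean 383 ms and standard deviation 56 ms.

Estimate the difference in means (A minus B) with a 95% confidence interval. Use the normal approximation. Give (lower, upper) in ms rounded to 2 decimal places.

Standard errors of each mean: 66/√174 = 5.0034 and 56/√196 = 4.0000.
SE(x̄₁ − x̄₂) = √(5.0034² + 4.0000²) = 6.4058 for independent samples with unequal variances.
With z* = 1.960, the margin is 1.960 × 6.4058 = 12.5554.
x̄₁ − x̄₂ = 500 − 383 = 117.0000; the interval is 117.0000 ± 12.5554 = (104.44, 129.56).

(104.44, 129.56)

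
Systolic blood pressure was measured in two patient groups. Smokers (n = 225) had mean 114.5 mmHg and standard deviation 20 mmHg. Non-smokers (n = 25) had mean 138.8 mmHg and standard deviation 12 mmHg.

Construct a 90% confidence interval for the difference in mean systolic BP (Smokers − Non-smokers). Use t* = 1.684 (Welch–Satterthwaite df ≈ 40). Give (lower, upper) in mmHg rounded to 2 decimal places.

(-28.92, -19.68)

Standard errors of each mean: 20/√225 = 1.3333 and 12/√25 = 2.4000.
SE(x̄₁ − x̄₂) = √(1.3333² + 2.4000²) = 2.7455 for independent samples with unequal variances.
With t* = 1.684, the margin is 1.684 × 2.7455 = 4.6234.
x̄₁ − x̄₂ = 114.5 − 138.8 = -24.3000; the interval is -24.3000 ± 4.6234 = (-28.92, -19.68).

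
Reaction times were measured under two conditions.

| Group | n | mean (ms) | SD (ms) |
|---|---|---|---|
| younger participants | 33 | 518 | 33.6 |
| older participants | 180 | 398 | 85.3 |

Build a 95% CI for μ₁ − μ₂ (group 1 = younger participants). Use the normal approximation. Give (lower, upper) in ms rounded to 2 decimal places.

(103.07, 136.93)

Standard errors of each mean: 33.6/√33 = 5.8490 and 85.3/√180 = 6.3579.
SE(x̄₁ − x̄₂) = √(5.8490² + 6.3579²) = 8.6391 for independent samples with unequal variances.
With z* = 1.960, the margin is 1.960 × 8.6391 = 16.9326.
x̄₁ − x̄₂ = 518 − 398 = 120.0000; the interval is 120.0000 ± 16.9326 = (103.07, 136.93).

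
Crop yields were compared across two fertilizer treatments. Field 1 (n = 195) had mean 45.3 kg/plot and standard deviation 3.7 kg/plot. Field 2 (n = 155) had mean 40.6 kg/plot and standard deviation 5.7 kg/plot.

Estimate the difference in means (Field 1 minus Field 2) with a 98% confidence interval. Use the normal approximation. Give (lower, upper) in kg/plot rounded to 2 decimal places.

(3.47, 5.93)

Per-group SEs: s₁/√n₁ = 3.7/√195 = 0.2650, s₂/√n₂ = 5.7/√155 = 0.4578.
Unpooled SE of the difference: √(0.070225 + 0.20958084) = 0.5290.
Margin of error = z* · SE = 2.326 × 0.5290 = 1.2305.
x̄₁ − x̄₂ = 45.3 − 40.6 = 4.7000.
CI: 4.7000 ± 1.2305 = (3.47, 5.93).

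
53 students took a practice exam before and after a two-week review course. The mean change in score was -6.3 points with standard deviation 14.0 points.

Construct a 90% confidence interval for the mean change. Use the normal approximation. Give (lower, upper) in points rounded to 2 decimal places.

Paired design: SE = s_d/√n = 14.0/√53 = 1.9230.
z* = 1.645; margin of error = 1.645 × 1.9230 = 3.1633.
-6.3 ± 3.1633 → (-9.46, -3.14).

(-9.46, -3.14)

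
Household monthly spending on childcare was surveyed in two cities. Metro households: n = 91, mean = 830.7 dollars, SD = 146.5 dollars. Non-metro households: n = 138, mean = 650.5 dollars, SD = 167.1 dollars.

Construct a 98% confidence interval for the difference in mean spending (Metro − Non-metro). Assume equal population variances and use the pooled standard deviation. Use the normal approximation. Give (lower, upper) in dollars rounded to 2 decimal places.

s_p = √[((n₁−1)s₁² + (n₂−1)s₂²)/(n₁+n₂−2)] = √[(90·146.5² + 137·167.1²)/227] = 159.2517.
SE = 159.2517·√(1/91 + 1/138) = 21.5051.
With z* = 2.326, margin = 2.326 × 21.5051 = 50.0209.
x̄₁ − x̄₂ = 830.7 − 650.5 = 180.2000; interval 180.2000 ± 50.0209 = (130.18, 230.22).

(130.18, 230.22)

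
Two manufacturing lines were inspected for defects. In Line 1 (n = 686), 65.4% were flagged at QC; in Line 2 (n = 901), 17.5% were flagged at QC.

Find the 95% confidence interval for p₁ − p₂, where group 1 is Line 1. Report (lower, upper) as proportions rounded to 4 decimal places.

(0.4356, 0.5224)

SE₁ = √(p̂₁(1−p̂₁)/n₁) = √(0.6540·0.3460/686) = 0.01816; SE₂ = √(0.1750·0.8250/901) = 0.01266.
Independent samples: SE of the difference = √(SE₁² + SE₂²) = √(0.0003297856 + 0.0001602756) = 0.02214.
z* for 95% confidence is 1.960, so the margin of error is 1.960 × 0.02214 = 0.04339.
Point estimate p̂₁ − p̂₂ = 0.6540 − 0.1750 = 0.4790.
0.4790 ± 0.04339 → (0.4356, 0.5224).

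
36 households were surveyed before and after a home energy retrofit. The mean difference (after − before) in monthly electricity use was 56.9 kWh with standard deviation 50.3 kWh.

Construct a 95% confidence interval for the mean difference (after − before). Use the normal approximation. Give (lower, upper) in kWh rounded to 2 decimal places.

(40.47, 73.33)

This is a matched-pairs design, so SE = s_d/√n = 50.3/√36 = 8.3833.
Margin = 1.960 × 8.3833 = 16.4313; the interval is 56.9 ± 16.4313 = (40.47, 73.33).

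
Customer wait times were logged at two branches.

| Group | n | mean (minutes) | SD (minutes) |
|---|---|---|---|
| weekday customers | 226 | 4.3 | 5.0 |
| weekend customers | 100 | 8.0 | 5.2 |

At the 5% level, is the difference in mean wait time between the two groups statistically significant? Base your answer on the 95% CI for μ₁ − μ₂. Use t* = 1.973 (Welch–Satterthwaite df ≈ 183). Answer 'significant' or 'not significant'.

significant

Standard errors of each mean: 5.0/√226 = 0.3326 and 5.2/√100 = 0.5200.
SE(x̄₁ − x̄₂) = √(0.3326² + 0.5200²) = 0.6173 for independent samples with unequal variances.
With t* = 1.973, the margin is 1.973 × 0.6173 = 1.2179.
x̄₁ − x̄₂ = 4.3 − 8.0 = -3.7000; the interval is -3.7000 ± 1.2179 = (-4.9179, -2.4821).
The interval (-4.9179, -2.4821) does not contain 0, so the difference is significant.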